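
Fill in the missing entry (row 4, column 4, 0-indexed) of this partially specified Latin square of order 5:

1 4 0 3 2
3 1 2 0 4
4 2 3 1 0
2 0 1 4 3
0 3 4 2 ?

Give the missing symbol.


Row 4 contains symbols [0, 2, 3, 4] — missing [1].
Column 4 contains symbols [0, 2, 3, 4] — missing [1].
The missing symbol must appear in both missing sets; intersection = [1].
Therefore the hidden value is 1.

Missing value = 1.


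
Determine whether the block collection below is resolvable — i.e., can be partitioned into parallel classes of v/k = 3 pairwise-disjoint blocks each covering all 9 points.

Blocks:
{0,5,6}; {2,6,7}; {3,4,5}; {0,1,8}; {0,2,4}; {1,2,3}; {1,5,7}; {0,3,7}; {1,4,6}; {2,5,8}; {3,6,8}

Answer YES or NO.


v = 9, block size k = 3, number of blocks = 11.
For resolvability, blocks must partition into parallel classes of size v/k = 3.
Total blocks must therefore be a multiple of 3: 11 = 3·3 + 2 ⇒ not divisible ✗.
Resolvable? NO.

NO


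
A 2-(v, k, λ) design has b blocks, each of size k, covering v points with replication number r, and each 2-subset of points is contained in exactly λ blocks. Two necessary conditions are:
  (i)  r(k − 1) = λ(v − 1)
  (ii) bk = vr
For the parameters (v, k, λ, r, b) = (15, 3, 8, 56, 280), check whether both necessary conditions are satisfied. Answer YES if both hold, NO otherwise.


Condition (i): r(k − 1) = 56·2 = 112; λ(v − 1) = 8·14 = 112. Match? YES.
Condition (ii): bk = 280·3 = 840; vr = 15·56 = 840. Match? YES.
Both conditions hold? YES.

YES


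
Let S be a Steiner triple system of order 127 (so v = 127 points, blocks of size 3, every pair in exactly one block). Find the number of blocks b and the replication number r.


An STS(v) is a 2-(v, 3, 1) BIBD: block size k = 3, λ = 1.
Replication: r(k − 1) = λ(v − 1) ⇒ r·2 = 127 − 1 = 126 ⇒ r = 63.
Block count: b = v(v − 1)/6 = 127·126/6 = 16002/6 = 2667.
(Check via bk = vr: 2667·3 = 8001 = 127·63 = 8001 ✓.)

r = 63, b = 2667.


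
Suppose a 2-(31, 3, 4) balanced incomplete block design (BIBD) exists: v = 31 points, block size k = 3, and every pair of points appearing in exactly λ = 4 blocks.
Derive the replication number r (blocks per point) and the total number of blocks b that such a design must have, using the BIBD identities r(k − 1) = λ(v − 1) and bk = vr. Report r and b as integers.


Any 2-(v, k, λ) BIBD satisfies two necessary conditions:
  (i)  Each point sits in r blocks, and counting incidences through any fixed point gives r(k − 1) = λ(v − 1), so r = λ(v − 1)/(k − 1).
  (ii) Total incidences bk = vr, so b = vr/k.
Step 1: r = λ(v − 1)/(k − 1) = 4·(31 − 1)/(3 − 1) = 4·30/2 = 120/2 = 60.
Step 2: b = vr/k = 31·60/3 = 1860/3 = 620.
Check integrality: r = 60 ∈ Z ✓, b = 620 ∈ Z ✓.
(These identities are necessary conditions: they determine r and b for any design with these parameters, but do not by themselves prove that one exists.)

r = 60, b = 620.


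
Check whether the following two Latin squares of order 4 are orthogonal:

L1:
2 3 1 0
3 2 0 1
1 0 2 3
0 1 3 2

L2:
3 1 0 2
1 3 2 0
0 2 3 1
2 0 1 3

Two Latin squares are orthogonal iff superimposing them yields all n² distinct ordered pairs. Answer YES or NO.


Form the n² = 16 superimposed pairs (L1[i][j], L2[i][j]), row by row (rows and columns indexed from 0):
row 0: (2,3) (3,1) (1,0) (0,2)
row 1: (3,1) (2,3) (0,2) (1,0)
row 2: (1,0) (0,2) (2,3) (3,1)
row 3: (0,2) (1,0) (3,1) (2,3)
Orthogonality requires all 16 pairs distinct.
But the pair (3,1) repeats: cell (0,1) has L1 = 3, L2 = 1, and cell (1,0) has L1 = 3, L2 = 1.
A repeated pair means some other pair never occurs (only 4 distinct pairs out of 16), so the squares are not orthogonal.
Conclusion: NO.

NO


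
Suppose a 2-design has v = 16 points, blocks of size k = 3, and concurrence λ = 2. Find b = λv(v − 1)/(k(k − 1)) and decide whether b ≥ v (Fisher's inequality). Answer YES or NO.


r = λ(v − 1)/(k − 1) = 2·15/2 = 15.
b = vr/k = 16·15/3 = 80.
Fisher's inequality: b ≥ v ⇔ 80 ≥ 16? YES.

YES


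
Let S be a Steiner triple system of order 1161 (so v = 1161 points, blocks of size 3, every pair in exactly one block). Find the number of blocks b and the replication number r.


An STS(v) is a 2-(v, 3, 1) BIBD: block size k = 3, λ = 1.
Replication: r(k − 1) = λ(v − 1) ⇒ r·2 = 1161 − 1 = 1160 ⇒ r = 580.
Block count: bk = vr ⇒ b·3 = 1161·580 = 673380 ⇒ b = 224460.
(Check via b = v(v − 1)/6 = 1161·1160/6 = 1346760/6 = 224460.)

r = 580, b = 224460.


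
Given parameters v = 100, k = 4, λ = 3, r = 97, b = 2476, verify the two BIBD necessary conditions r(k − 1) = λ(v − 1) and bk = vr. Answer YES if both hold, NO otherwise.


Condition (i): r(k − 1) = 97·3 = 291; λ(v − 1) = 3·99 = 297. Match? NO.
Condition (ii): bk = 2476·4 = 9904; vr = 100·97 = 9700. Match? NO.
Both conditions hold? NO.

NO


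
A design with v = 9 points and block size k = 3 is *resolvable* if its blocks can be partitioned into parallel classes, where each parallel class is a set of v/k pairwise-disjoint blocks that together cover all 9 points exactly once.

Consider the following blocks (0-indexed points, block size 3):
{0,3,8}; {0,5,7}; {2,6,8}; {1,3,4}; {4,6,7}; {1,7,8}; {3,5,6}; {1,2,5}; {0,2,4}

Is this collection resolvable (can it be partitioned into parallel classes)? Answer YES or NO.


v = 9, block size k = 3, number of blocks = 9.
For resolvability, blocks must partition into parallel classes of size v/k = 3.
Total blocks must therefore be a multiple of 3: 9 = 3·3 + 0 ⇒ divisible ✓.
Greedy packing gives 3 candidate class(es). Each should be a full parallel class (size 3, covers all 9 points).
  Class 1 (3 blocks): {0,3,8}; {4,6,7}; {1,2,5}. Points covered: [0, 1, 2, 3, 4, 5, 6, 7, 8].
  Class 2 (3 blocks): {0,5,7}; {2,6,8}; {1,3,4}. Points covered: [0, 1, 2, 3, 4, 5, 6, 7, 8].
  Class 3 (3 blocks): {1,7,8}; {3,5,6}; {0,2,4}. Points covered: [0, 1, 2, 3, 4, 5, 6, 7, 8].
All classes full (size 3)? YES. All classes cover every point? YES.
Resolvable? YES.

YES


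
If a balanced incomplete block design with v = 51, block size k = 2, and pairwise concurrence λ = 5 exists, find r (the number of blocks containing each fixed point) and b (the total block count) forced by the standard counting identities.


Any 2-(v, k, λ) BIBD satisfies two necessary conditions:
  (i)  Each point sits in r blocks, and counting incidences through any fixed point gives r(k − 1) = λ(v − 1), so r = λ(v − 1)/(k − 1).
  (ii) Total incidences bk = vr, so b = vr/k.
Step 1: r = λ(v − 1)/(k − 1) = 5·(51 − 1)/(2 − 1) = 5·50/1 = 250/1 = 250.
Step 2: b = vr/k = 51·250/2 = 12750/2 = 6375.
Check integrality: r = 250 ∈ Z ✓, b = 6375 ∈ Z ✓.
(These identities are necessary conditions: they determine r and b for any design with these parameters, but do not by themselves prove that one exists.)

r = 250, b = 6375.


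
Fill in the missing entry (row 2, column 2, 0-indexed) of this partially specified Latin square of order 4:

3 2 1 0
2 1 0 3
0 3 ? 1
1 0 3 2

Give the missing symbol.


Row 2 contains symbols [0, 1, 3] — missing [2].
Column 2 contains symbols [0, 1, 3] — missing [2].
The missing symbol must appear in both missing sets; intersection = [2].
Therefore the hidden value is 2.

Missing value = 2.


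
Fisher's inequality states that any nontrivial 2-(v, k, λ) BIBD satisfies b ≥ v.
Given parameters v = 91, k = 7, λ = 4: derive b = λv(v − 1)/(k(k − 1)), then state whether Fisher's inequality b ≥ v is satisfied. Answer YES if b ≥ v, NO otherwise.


r = λ(v − 1)/(k − 1) = 4·90/6 = 60.
b = vr/k = 91·60/7 = 780.
Fisher's inequality: b ≥ v ⇔ 780 ≥ 91? YES.

YES


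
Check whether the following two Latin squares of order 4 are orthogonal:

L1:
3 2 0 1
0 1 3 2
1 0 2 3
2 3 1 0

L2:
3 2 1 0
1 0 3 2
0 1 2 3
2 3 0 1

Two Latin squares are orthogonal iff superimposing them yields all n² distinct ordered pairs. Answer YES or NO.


Form the n² = 16 superimposed pairs (L1[i][j], L2[i][j]), row by row (rows and columns indexed from 0):
row 0: (3,3) (2,2) (0,1) (1,0)
row 1: (0,1) (1,0) (3,3) (2,2)
row 2: (1,0) (0,1) (2,2) (3,3)
row 3: (2,2) (3,3) (1,0) (0,1)
Orthogonality requires all 16 pairs distinct.
But the pair (0,1) repeats: cell (0,2) has L1 = 0, L2 = 1, and cell (1,0) has L1 = 0, L2 = 1.
A repeated pair means some other pair never occurs (only 4 distinct pairs out of 16), so the squares are not orthogonal.
Conclusion: NO.

NO


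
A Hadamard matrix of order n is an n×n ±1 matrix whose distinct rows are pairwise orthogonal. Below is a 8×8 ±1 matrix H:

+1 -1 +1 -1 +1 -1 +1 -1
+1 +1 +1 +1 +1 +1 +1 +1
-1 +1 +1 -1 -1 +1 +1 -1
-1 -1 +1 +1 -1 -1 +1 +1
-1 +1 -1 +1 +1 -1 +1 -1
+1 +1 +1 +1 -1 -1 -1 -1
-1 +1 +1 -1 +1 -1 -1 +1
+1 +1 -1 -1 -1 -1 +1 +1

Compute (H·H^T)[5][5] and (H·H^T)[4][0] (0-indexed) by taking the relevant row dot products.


Row 0 of H: [1, -1, 1, -1, 1, -1, 1, -1].
Row 4 of H: [-1, 1, -1, 1, 1, -1, 1, -1].
Row 5 of H: [1, 1, 1, 1, -1, -1, -1, -1].
(H·H^T)[5][5] = Σ_j H[5][j]·H[5][j] = (1)² + (1)² + (1)² + (1)² + (-1)² + (-1)² + (-1)² + (-1)² = 1 + 1 + 1 + 1 + 1 + 1 + 1 + 1 = 8.
(H·H^T)[4][0] = Σ_j H[4][j]·H[0][j] = (-1)·(1) + (1)·(-1) + (-1)·(1) + (1)·(-1) + (1)·(1) + (-1)·(-1) + (1)·(1) + (-1)·(-1) = -1 + -1 + -1 + -1 + 1 + 1 + 1 + 1 = 0.
So rows 4 and 0 are orthogonal; the diagonal entry equals n = 8.

(5,5) entry = 8; (4,0) entry = 0.


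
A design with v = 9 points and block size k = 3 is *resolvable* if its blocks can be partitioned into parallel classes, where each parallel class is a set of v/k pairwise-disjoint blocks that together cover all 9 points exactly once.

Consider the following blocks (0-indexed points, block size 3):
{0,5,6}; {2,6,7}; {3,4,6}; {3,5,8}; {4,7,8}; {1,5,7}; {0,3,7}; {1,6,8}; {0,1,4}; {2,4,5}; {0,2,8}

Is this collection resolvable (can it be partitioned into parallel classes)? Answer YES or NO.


v = 9, block size k = 3, number of blocks = 11.
For resolvability, blocks must partition into parallel classes of size v/k = 3.
Total blocks must therefore be a multiple of 3: 11 = 3·3 + 2 ⇒ not divisible ✗.
Resolvable? NO.

NO


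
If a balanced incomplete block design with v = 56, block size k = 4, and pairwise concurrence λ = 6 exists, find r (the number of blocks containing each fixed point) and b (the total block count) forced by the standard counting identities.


Any 2-(v, k, λ) BIBD satisfies two necessary conditions:
  (i)  Each point sits in r blocks, and counting incidences through any fixed point gives r(k − 1) = λ(v − 1), so r = λ(v − 1)/(k − 1).
  (ii) Total incidences bk = vr, so b = vr/k.
Step 1: r = λ(v − 1)/(k − 1) = 6·(56 − 1)/(4 − 1) = 6·55/3 = 330/3 = 110.
Step 2: b = vr/k = 56·110/4 = 6160/4 = 1540.
Check integrality: r = 110 ∈ Z ✓, b = 1540 ∈ Z ✓.
(These identities are necessary conditions: they determine r and b for any design with these parameters, but do not by themselves prove that one exists.)

r = 110, b = 1540.


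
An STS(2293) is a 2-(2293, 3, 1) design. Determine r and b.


An STS(v) is a 2-(v, 3, 1) BIBD: block size k = 3, λ = 1.
Replication: r(k − 1) = λ(v − 1) ⇒ r·2 = 2293 − 1 = 2292 ⇒ r = 1146.
Block count: b = v(v − 1)/6 = 2293·2292/6 = 5255556/6 = 875926.

r = 1146, b = 875926.


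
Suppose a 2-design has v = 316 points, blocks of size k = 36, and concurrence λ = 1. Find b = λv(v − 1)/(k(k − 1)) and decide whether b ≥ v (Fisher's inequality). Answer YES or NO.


b = λv(v − 1)/(k(k − 1)) = 1·316·315/(36·35) = 99540/1260 = 79.
Compare with v = 316: b < v, so Fisher's inequality fails.

NO


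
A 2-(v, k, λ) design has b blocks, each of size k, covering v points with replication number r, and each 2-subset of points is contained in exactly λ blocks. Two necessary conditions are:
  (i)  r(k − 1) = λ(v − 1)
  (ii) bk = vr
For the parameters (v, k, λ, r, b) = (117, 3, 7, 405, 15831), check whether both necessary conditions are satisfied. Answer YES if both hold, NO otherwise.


Condition (i): r(k − 1) = 405·2 = 810; λ(v − 1) = 7·116 = 812. Match? NO.
Condition (ii): bk = 15831·3 = 47493; vr = 117·405 = 47385. Match? NO.
Both conditions hold? NO.

NO


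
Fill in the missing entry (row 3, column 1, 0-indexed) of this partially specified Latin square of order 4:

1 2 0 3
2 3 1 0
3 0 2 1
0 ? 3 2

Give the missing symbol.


Row 3 contains symbols [0, 2, 3] — missing [1].
Column 1 contains symbols [0, 2, 3] — missing [1].
The missing symbol must appear in both missing sets; intersection = [1].
Therefore the hidden value is 1.

Missing value = 1.


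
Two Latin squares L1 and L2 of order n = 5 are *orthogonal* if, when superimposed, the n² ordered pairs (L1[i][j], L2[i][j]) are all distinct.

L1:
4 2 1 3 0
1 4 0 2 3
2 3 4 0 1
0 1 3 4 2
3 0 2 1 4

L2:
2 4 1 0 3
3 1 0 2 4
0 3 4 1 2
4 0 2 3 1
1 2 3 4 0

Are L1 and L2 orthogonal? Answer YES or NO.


Form the n² = 25 superimposed pairs (L1[i][j], L2[i][j]), row by row (rows and columns indexed from 0):
row 0: (4,2) (2,4) (1,1) (3,0) (0,3)
row 1: (1,3) (4,1) (0,0) (2,2) (3,4)
row 2: (2,0) (3,3) (4,4) (0,1) (1,2)
row 3: (0,4) (1,0) (3,2) (4,3) (2,1)
row 4: (3,1) (0,2) (2,3) (1,4) (4,0)
Orthogonality requires all 25 pairs distinct.
Check by first coordinate: for each symbol s of L1, list the L2 entries in the n cells where L1 = s; they must all differ.
  L1 = 0: L2 entries (in reading order) 3, 0, 1, 4, 2 — all 5 distinct ✓
  L1 = 1: L2 entries (in reading order) 1, 3, 2, 0, 4 — all 5 distinct ✓
  L1 = 2: L2 entries (in reading order) 4, 2, 0, 1, 3 — all 5 distinct ✓
  L1 = 3: L2 entries (in reading order) 0, 4, 3, 2, 1 — all 5 distinct ✓
  L1 = 4: L2 entries (in reading order) 2, 1, 4, 3, 0 — all 5 distinct ✓
Every symbol of L1 meets every symbol of L2 exactly once, so all 25 pairs are distinct (25 of 25).
Conclusion: YES.

YES


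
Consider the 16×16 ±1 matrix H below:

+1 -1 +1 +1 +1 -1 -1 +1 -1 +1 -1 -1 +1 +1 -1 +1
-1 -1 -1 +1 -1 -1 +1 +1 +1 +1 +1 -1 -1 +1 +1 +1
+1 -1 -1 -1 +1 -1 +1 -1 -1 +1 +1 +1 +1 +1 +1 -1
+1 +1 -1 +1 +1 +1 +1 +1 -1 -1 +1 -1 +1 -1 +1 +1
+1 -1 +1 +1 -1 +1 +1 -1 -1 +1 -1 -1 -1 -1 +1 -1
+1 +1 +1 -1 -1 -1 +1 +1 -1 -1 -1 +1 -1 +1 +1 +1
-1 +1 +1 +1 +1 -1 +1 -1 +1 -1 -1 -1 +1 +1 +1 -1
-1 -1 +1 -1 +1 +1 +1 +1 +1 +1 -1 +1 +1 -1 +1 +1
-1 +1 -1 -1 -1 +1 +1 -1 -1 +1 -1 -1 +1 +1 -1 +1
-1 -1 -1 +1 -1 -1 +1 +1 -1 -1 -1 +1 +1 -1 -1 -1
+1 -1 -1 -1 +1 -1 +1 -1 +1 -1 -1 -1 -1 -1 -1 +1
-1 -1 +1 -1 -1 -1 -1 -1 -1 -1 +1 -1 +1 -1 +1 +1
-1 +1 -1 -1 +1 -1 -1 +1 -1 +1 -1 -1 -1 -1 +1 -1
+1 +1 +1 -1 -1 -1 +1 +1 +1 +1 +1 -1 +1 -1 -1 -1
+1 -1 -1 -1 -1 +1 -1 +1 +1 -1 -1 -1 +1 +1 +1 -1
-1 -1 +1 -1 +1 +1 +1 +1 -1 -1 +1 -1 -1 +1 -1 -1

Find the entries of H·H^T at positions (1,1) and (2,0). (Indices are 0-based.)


Row 0 of H: [1, -1, 1, 1, 1, -1, -1, 1, -1, 1, -1, -1, 1, 1, -1, 1].
Row 1 of H: [-1, -1, -1, 1, -1, -1, 1, 1, 1, 1, 1, -1, -1, 1, 1, 1].
Row 2 of H: [1, -1, -1, -1, 1, -1, 1, -1, -1, 1, 1, 1, 1, 1, 1, -1].
(H·H^T)[1][1] = Σ_j H[1][j]·H[1][j] = (-1)² + (-1)² + (-1)² + (1)² + (-1)² + (-1)² + (1)² + (1)² + (1)² + (1)² + (1)² + (-1)² + (-1)² + (1)² + (1)² + (1)² = 1 + 1 + 1 + 1 + 1 + 1 + 1 + 1 + 1 + 1 + 1 + 1 + 1 + 1 + 1 + 1 = 16.
(H·H^T)[2][0] = Σ_j H[2][j]·H[0][j] = (1)·(1) + (-1)·(-1) + (-1)·(1) + (-1)·(1) + (1)·(1) + (-1)·(-1) + (1)·(-1) + (-1)·(1) + (-1)·(-1) + (1)·(1) + (1)·(-1) + (1)·(-1) + (1)·(1) + (1)·(1) + (1)·(-1) + (-1)·(1) = 1 + 1 + -1 + -1 + 1 + 1 + -1 + -1 + 1 + 1 + -1 + -1 + 1 + 1 + -1 + -1 = 0.
So rows 2 and 0 are orthogonal; the diagonal entry equals n = 16.

(1,1) entry = 16; (2,0) entry = 0.


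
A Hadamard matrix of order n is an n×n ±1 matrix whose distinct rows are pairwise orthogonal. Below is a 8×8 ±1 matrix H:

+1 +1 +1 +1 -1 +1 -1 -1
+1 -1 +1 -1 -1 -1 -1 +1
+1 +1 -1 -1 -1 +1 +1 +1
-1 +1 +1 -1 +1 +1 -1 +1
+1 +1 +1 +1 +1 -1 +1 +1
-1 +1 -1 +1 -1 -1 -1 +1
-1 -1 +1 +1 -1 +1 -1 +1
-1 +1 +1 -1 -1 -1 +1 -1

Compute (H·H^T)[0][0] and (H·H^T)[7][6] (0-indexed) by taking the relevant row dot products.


Row 0 of H: [1, 1, 1, 1, -1, 1, -1, -1].
Row 6 of H: [-1, -1, 1, 1, -1, 1, -1, 1].
Row 7 of H: [-1, 1, 1, -1, -1, -1, 1, -1].
(H·H^T)[0][0] = Σ_j H[0][j]·H[0][j] = (1)² + (1)² + (1)² + (1)² + (-1)² + (1)² + (-1)² + (-1)² = 1 + 1 + 1 + 1 + 1 + 1 + 1 + 1 = 8.
(H·H^T)[7][6] = Σ_j H[7][j]·H[6][j] = (-1)·(-1) + (1)·(-1) + (1)·(1) + (-1)·(1) + (-1)·(-1) + (-1)·(1) + (1)·(-1) + (-1)·(1) = 1 + -1 + 1 + -1 + 1 + -1 + -1 + -1 = -2.
Rows 7 and 6 are not orthogonal (dot product = -2 ≠ 0), so H is not a Hadamard matrix.

(0,0) entry = 8; (7,6) entry = -2.


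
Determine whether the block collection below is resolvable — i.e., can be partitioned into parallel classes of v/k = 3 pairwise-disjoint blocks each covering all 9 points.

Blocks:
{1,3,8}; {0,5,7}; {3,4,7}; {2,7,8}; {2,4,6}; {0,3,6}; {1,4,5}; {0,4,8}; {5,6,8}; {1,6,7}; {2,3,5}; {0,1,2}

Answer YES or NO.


v = 9, block size k = 3, number of blocks = 12.
For resolvability, blocks must partition into parallel classes of size v/k = 3.
Total blocks must therefore be a multiple of 3: 12 = 3·4 + 0 ⇒ divisible ✓.
Greedy packing gives 4 candidate class(es). Each should be a full parallel class (size 3, covers all 9 points).
  Class 1 (3 blocks): {1,3,8}; {0,5,7}; {2,4,6}. Points covered: [0, 1, 2, 3, 4, 5, 6, 7, 8].
  Class 2 (3 blocks): {3,4,7}; {5,6,8}; {0,1,2}. Points covered: [0, 1, 2, 3, 4, 5, 6, 7, 8].
  Class 3 (3 blocks): {2,7,8}; {0,3,6}; {1,4,5}. Points covered: [0, 1, 2, 3, 4, 5, 6, 7, 8].
  Class 4 (3 blocks): {0,4,8}; {1,6,7}; {2,3,5}. Points covered: [0, 1, 2, 3, 4, 5, 6, 7, 8].
All classes full (size 3)? YES. All classes cover every point? YES.
Resolvable? YES.

YES


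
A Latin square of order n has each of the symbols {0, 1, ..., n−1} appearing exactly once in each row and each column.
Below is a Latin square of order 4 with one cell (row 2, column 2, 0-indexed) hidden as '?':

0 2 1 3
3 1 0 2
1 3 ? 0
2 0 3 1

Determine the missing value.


Row 2 contains symbols [0, 1, 3] — missing [2].
Column 2 contains symbols [0, 1, 3] — missing [2].
The missing symbol must appear in both missing sets; intersection = [2].
Therefore the hidden value is 2.

Missing value = 2.


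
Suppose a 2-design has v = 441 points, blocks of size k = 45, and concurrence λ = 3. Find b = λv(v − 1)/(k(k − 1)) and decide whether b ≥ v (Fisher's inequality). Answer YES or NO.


r = λ(v − 1)/(k − 1) = 3·440/44 = 30.
b = vr/k = 441·30/45 = 294.
Fisher's inequality: b ≥ v ⇔ 294 ≥ 441? NO.

NO


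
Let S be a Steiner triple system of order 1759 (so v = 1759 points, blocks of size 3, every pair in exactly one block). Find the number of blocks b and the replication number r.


An STS(v) is a 2-(v, 3, 1) BIBD: block size k = 3, λ = 1.
Replication: r(k − 1) = λ(v − 1) ⇒ r·2 = 1759 − 1 = 1758 ⇒ r = 879.
Block count: bk = vr ⇒ b·3 = 1759·879 = 1546161 ⇒ b = 515387.

r = 879, b = 515387.


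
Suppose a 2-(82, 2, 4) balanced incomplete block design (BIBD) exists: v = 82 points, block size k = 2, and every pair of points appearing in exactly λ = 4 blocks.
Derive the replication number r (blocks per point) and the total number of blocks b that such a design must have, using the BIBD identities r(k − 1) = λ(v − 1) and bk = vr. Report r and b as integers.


Any 2-(v, k, λ) BIBD satisfies two necessary conditions:
  (i)  Each point sits in r blocks, and counting incidences through any fixed point gives r(k − 1) = λ(v − 1), so r = λ(v − 1)/(k − 1).
  (ii) Total incidences bk = vr, so b = vr/k.
Step 1: r = λ(v − 1)/(k − 1) = 4·(82 − 1)/(2 − 1) = 4·81/1 = 324/1 = 324.
Step 2: b = vr/k = 82·324/2 = 26568/2 = 13284.
Check integrality: r = 324 ∈ Z ✓, b = 13284 ∈ Z ✓.
(These identities are necessary conditions: they determine r and b for any design with these parameters, but do not by themselves prove that one exists.)

r = 324, b = 13284.


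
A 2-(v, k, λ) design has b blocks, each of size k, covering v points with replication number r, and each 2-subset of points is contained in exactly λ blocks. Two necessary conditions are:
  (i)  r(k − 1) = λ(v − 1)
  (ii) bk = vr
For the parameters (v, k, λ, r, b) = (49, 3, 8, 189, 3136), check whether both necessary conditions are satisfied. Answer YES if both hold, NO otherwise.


Condition (i): r(k − 1) = 189·2 = 378; λ(v − 1) = 8·48 = 384. Match? NO.
Condition (ii): bk = 3136·3 = 9408; vr = 49·189 = 9261. Match? NO.
Both conditions hold? NO.

NO


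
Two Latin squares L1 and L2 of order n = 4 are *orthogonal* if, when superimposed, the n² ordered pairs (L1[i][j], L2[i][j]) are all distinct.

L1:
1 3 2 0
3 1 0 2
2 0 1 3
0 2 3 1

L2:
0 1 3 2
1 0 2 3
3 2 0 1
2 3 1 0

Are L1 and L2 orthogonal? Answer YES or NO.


Form the n² = 16 superimposed pairs (L1[i][j], L2[i][j]), row by row (rows and columns indexed from 0):
row 0: (1,0) (3,1) (2,3) (0,2)
row 1: (3,1) (1,0) (0,2) (2,3)
row 2: (2,3) (0,2) (1,0) (3,1)
row 3: (0,2) (2,3) (3,1) (1,0)
Orthogonality requires all 16 pairs distinct.
But the pair (3,1) repeats: cell (0,1) has L1 = 3, L2 = 1, and cell (1,0) has L1 = 3, L2 = 1.
A repeated pair means some other pair never occurs (only 4 distinct pairs out of 16), so the squares are not orthogonal.
Conclusion: NO.

NO


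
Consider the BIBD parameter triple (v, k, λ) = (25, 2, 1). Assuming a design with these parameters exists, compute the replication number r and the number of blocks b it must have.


Any 2-(v, k, λ) BIBD satisfies two necessary conditions:
  (i)  Each point sits in r blocks, and counting incidences through any fixed point gives r(k − 1) = λ(v − 1), so r = λ(v − 1)/(k − 1).
  (ii) Total incidences bk = vr, so b = vr/k.
Step 1: r = λ(v − 1)/(k − 1) = 1·(25 − 1)/(2 − 1) = 1·24/1 = 24/1 = 24.
Step 2: b = vr/k = 25·24/2 = 600/2 = 300.
Check integrality: r = 24 ∈ Z ✓, b = 300 ∈ Z ✓.
(These identities are necessary conditions: they determine r and b for any design with these parameters, but do not by themselves prove that one exists.)

r = 24, b = 300.


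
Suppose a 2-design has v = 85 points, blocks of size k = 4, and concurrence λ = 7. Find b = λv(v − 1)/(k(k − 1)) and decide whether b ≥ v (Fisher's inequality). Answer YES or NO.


r = λ(v − 1)/(k − 1) = 7·84/3 = 196.
b = vr/k = 85·196/4 = 4165.
Fisher's inequality: b ≥ v ⇔ 4165 ≥ 85? YES.

YES


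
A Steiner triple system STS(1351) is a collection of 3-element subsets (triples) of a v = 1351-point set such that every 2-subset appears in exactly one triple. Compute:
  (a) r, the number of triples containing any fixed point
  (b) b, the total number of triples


An STS(v) is a 2-(v, 3, 1) BIBD: block size k = 3, λ = 1.
Replication: r(k − 1) = λ(v − 1) ⇒ r·2 = 1351 − 1 = 1350 ⇒ r = 675.
Block count: b = v(v − 1)/6 = 1351·1350/6 = 1823850/6 = 303975.

r = 675, b = 303975.


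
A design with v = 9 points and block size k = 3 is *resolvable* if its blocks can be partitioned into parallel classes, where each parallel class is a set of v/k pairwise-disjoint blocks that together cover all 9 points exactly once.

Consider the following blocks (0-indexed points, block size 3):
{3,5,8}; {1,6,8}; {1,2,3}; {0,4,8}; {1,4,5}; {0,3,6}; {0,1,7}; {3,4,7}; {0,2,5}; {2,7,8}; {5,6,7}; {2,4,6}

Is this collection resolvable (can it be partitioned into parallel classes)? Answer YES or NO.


v = 9, block size k = 3, number of blocks = 12.
For resolvability, blocks must partition into parallel classes of size v/k = 3.
Total blocks must therefore be a multiple of 3: 12 = 3·4 + 0 ⇒ divisible ✓.
Greedy packing gives 4 candidate class(es). Each should be a full parallel class (size 3, covers all 9 points).
  Class 1 (3 blocks): {3,5,8}; {0,1,7}; {2,4,6}. Points covered: [0, 1, 2, 3, 4, 5, 6, 7, 8].
  Class 2 (3 blocks): {1,6,8}; {3,4,7}; {0,2,5}. Points covered: [0, 1, 2, 3, 4, 5, 6, 7, 8].
  Class 3 (3 blocks): {1,2,3}; {0,4,8}; {5,6,7}. Points covered: [0, 1, 2, 3, 4, 5, 6, 7, 8].
  Class 4 (3 blocks): {1,4,5}; {0,3,6}; {2,7,8}. Points covered: [0, 1, 2, 3, 4, 5, 6, 7, 8].
All classes full (size 3)? YES. All classes cover every point? YES.
Resolvable? YES.

YES


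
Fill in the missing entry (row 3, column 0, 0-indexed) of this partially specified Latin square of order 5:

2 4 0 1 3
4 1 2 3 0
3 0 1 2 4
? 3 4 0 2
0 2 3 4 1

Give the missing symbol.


Row 3 contains symbols [0, 2, 3, 4] — missing [1].
Column 0 contains symbols [0, 2, 3, 4] — missing [1].
The missing symbol must appear in both missing sets; intersection = [1].
Therefore the hidden value is 1.

Missing value = 1.


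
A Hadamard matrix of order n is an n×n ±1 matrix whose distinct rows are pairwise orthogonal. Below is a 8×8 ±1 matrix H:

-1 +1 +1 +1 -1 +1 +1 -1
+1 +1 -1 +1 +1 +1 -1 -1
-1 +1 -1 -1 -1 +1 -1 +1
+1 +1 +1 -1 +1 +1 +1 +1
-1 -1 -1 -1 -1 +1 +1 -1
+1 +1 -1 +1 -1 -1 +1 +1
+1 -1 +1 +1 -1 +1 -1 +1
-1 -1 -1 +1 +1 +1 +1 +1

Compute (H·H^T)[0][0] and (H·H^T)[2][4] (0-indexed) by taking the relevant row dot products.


Row 0 of H: [-1, 1, 1, 1, -1, 1, 1, -1].
Row 2 of H: [-1, 1, -1, -1, -1, 1, -1, 1].
Row 4 of H: [-1, -1, -1, -1, -1, 1, 1, -1].
(H·H^T)[0][0] = Σ_j H[0][j]·H[0][j] = (-1)² + (1)² + (1)² + (1)² + (-1)² + (1)² + (1)² + (-1)² = 1 + 1 + 1 + 1 + 1 + 1 + 1 + 1 = 8.
(H·H^T)[2][4] = Σ_j H[2][j]·H[4][j] = (-1)·(-1) + (1)·(-1) + (-1)·(-1) + (-1)·(-1) + (-1)·(-1) + (1)·(1) + (-1)·(1) + (1)·(-1) = 1 + -1 + 1 + 1 + 1 + 1 + -1 + -1 = 2.
Rows 2 and 4 are not orthogonal (dot product = 2 ≠ 0), so H is not a Hadamard matrix.

(0,0) entry = 8; (2,4) entry = 2.


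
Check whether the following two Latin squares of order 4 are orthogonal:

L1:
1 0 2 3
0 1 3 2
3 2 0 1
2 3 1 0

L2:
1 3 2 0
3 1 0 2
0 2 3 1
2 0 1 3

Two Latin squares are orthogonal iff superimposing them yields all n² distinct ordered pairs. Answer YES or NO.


Form the n² = 16 superimposed pairs (L1[i][j], L2[i][j]), row by row (rows and columns indexed from 0):
row 0: (1,1) (0,3) (2,2) (3,0)
row 1: (0,3) (1,1) (3,0) (2,2)
row 2: (3,0) (2,2) (0,3) (1,1)
row 3: (2,2) (3,0) (1,1) (0,3)
Orthogonality requires all 16 pairs distinct.
But the pair (0,3) repeats: cell (0,1) has L1 = 0, L2 = 3, and cell (1,0) has L1 = 0, L2 = 3.
A repeated pair means some other pair never occurs (only 4 distinct pairs out of 16), so the squares are not orthogonal.
Conclusion: NO.

NO


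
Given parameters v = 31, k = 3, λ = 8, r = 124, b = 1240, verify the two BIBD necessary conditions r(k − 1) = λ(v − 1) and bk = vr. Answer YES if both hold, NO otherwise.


Condition (i): r(k − 1) = 124·2 = 248; λ(v − 1) = 8·30 = 240. Match? NO.
Condition (ii): bk = 1240·3 = 3720; vr = 31·124 = 3844. Match? NO.
Both conditions hold? NO.

NO


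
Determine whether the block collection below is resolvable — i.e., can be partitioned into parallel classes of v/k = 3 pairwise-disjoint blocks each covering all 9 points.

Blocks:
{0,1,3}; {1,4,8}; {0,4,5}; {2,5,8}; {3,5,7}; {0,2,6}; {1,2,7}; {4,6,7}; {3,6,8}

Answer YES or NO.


v = 9, block size k = 3, number of blocks = 9.
For resolvability, blocks must partition into parallel classes of size v/k = 3.
Total blocks must therefore be a multiple of 3: 9 = 3·3 + 0 ⇒ divisible ✓.
Greedy packing gives 3 candidate class(es). Each should be a full parallel class (size 3, covers all 9 points).
  Class 1 (3 blocks): {0,1,3}; {2,5,8}; {4,6,7}. Points covered: [0, 1, 2, 3, 4, 5, 6, 7, 8].
  Class 2 (3 blocks): {1,4,8}; {3,5,7}; {0,2,6}. Points covered: [0, 1, 2, 3, 4, 5, 6, 7, 8].
  Class 3 (3 blocks): {0,4,5}; {1,2,7}; {3,6,8}. Points covered: [0, 1, 2, 3, 4, 5, 6, 7, 8].
All classes full (size 3)? YES. All classes cover every point? YES.
Resolvable? YES.

YES


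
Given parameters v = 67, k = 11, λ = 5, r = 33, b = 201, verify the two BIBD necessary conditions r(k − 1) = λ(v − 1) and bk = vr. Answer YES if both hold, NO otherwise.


Condition (i): r(k − 1) = 33·10 = 330; λ(v − 1) = 5·66 = 330. Match? YES.
Condition (ii): bk = 201·11 = 2211; vr = 67·33 = 2211. Match? YES.
Both conditions hold? YES.

YES


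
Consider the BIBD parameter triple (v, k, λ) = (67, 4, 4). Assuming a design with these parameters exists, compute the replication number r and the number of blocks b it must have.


Any 2-(v, k, λ) BIBD satisfies two necessary conditions:
  (i)  Each point sits in r blocks, and counting incidences through any fixed point gives r(k − 1) = λ(v − 1), so r = λ(v − 1)/(k − 1).
  (ii) Total incidences bk = vr, so b = vr/k.
Step 1: r = λ(v − 1)/(k − 1) = 4·(67 − 1)/(4 − 1) = 4·66/3 = 264/3 = 88.
Step 2: b = vr/k = 67·88/4 = 5896/4 = 1474.
Check integrality: r = 88 ∈ Z ✓, b = 1474 ∈ Z ✓.
(These identities are necessary conditions: they determine r and b for any design with these parameters, but do not by themselves prove that one exists.)

r = 88, b = 1474.


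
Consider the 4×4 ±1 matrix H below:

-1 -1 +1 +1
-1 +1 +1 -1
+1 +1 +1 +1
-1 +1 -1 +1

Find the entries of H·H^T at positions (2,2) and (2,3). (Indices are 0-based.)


Row 2 of H: [1, 1, 1, 1].
Row 3 of H: [-1, 1, -1, 1].
(H·H^T)[2][2] = Σ_j H[2][j]·H[2][j] = (1)² + (1)² + (1)² + (1)² = 1 + 1 + 1 + 1 = 4.
(H·H^T)[2][3] = Σ_j H[2][j]·H[3][j] = (1)·(-1) + (1)·(1) + (1)·(-1) + (1)·(1) = -1 + 1 + -1 + 1 = 0.
So rows 2 and 3 are orthogonal; the diagonal entry equals n = 4.

(2,2) entry = 4; (2,3) entry = 0.


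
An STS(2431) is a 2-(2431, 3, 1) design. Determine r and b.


An STS(v) is a 2-(v, 3, 1) BIBD: block size k = 3, λ = 1.
Replication: r(k − 1) = λ(v − 1) ⇒ r·2 = 2431 − 1 = 2430 ⇒ r = 1215.
Block count: b = v(v − 1)/6 = 2431·2430/6 = 5907330/6 = 984555.
(Check via bk = vr: 984555·3 = 2953665 = 2431·1215 = 2953665 ✓.)

r = 1215, b = 984555.


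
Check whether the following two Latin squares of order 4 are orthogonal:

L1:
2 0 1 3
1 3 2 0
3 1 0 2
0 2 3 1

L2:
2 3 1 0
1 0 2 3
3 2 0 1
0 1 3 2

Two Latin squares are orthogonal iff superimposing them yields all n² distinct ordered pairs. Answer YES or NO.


Form the n² = 16 superimposed pairs (L1[i][j], L2[i][j]), row by row (rows and columns indexed from 0):
row 0: (2,2) (0,3) (1,1) (3,0)
row 1: (1,1) (3,0) (2,2) (0,3)
row 2: (3,3) (1,2) (0,0) (2,1)
row 3: (0,0) (2,1) (3,3) (1,2)
Orthogonality requires all 16 pairs distinct.
But the pair (1,1) repeats: cell (0,2) has L1 = 1, L2 = 1, and cell (1,0) has L1 = 1, L2 = 1.
A repeated pair means some other pair never occurs (only 8 distinct pairs out of 16), so the squares are not orthogonal.
Conclusion: NO.

NO


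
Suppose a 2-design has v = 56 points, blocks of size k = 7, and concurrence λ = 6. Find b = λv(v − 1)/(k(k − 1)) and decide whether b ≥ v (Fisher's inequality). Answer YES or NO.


r = λ(v − 1)/(k − 1) = 6·55/6 = 55.
b = vr/k = 56·55/7 = 440.
Fisher's inequality: b ≥ v ⇔ 440 ≥ 56? YES.

YES


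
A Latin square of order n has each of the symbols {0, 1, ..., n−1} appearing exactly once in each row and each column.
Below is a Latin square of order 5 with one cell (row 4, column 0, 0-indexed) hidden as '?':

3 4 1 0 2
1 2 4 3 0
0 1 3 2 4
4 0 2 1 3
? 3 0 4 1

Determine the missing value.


Row 4 contains symbols [0, 1, 3, 4] — missing [2].
Column 0 contains symbols [0, 1, 3, 4] — missing [2].
The missing symbol must appear in both missing sets; intersection = [2].
Therefore the hidden value is 2.

Missing value = 2.


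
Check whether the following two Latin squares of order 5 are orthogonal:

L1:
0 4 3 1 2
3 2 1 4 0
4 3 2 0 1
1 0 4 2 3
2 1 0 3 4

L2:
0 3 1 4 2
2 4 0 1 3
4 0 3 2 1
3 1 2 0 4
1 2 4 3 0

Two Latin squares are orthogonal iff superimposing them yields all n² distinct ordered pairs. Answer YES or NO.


Form the n² = 25 superimposed pairs (L1[i][j], L2[i][j]), row by row (rows and columns indexed from 0):
row 0: (0,0) (4,3) (3,1) (1,4) (2,2)
row 1: (3,2) (2,4) (1,0) (4,1) (0,3)
row 2: (4,4) (3,0) (2,3) (0,2) (1,1)
row 3: (1,3) (0,1) (4,2) (2,0) (3,4)
row 4: (2,1) (1,2) (0,4) (3,3) (4,0)
Orthogonality requires all 25 pairs distinct.
Check by first coordinate: for each symbol s of L1, list the L2 entries in the n cells where L1 = s; they must all differ.
  L1 = 0: L2 entries (in reading order) 0, 3, 2, 1, 4 — all 5 distinct ✓
  L1 = 1: L2 entries (in reading order) 4, 0, 1, 3, 2 — all 5 distinct ✓
  L1 = 2: L2 entries (in reading order) 2, 4, 3, 0, 1 — all 5 distinct ✓
  L1 = 3: L2 entries (in reading order) 1, 2, 0, 4, 3 — all 5 distinct ✓
  L1 = 4: L2 entries (in reading order) 3, 1, 4, 2, 0 — all 5 distinct ✓
Every symbol of L1 meets every symbol of L2 exactly once, so all 25 pairs are distinct (25 of 25).
Conclusion: YES.

YES


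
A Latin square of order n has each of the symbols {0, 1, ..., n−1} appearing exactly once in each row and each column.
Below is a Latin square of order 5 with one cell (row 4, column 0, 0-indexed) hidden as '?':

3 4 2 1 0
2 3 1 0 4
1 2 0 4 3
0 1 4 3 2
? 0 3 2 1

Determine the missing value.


Row 4 contains symbols [0, 1, 2, 3] — missing [4].
Column 0 contains symbols [0, 1, 2, 3] — missing [4].
The missing symbol must appear in both missing sets; intersection = [4].
Therefore the hidden value is 4.

Missing value = 4.


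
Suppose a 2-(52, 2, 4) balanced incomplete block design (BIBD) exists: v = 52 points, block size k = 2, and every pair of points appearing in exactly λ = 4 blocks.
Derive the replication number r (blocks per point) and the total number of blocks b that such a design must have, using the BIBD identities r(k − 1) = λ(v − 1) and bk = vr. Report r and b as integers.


Any 2-(v, k, λ) BIBD satisfies two necessary conditions:
  (i)  Each point sits in r blocks, and counting incidences through any fixed point gives r(k − 1) = λ(v − 1), so r = λ(v − 1)/(k − 1).
  (ii) Total incidences bk = vr, so b = vr/k.
Step 1: r = λ(v − 1)/(k − 1) = 4·(52 − 1)/(2 − 1) = 4·51/1 = 204/1 = 204.
Step 2: b = vr/k = 52·204/2 = 10608/2 = 5304.
Check integrality: r = 204 ∈ Z ✓, b = 5304 ∈ Z ✓.
(These identities are necessary conditions: they determine r and b for any design with these parameters, but do not by themselves prove that one exists.)

r = 204, b = 5304.


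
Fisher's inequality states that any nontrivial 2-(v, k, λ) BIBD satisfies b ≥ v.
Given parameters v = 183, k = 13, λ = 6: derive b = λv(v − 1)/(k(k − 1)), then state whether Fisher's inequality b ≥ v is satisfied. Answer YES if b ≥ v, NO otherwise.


b = λv(v − 1)/(k(k − 1)) = 6·183·182/(13·12) = 199836/156 = 1281.
Compare with v = 183: b ≥ v, so Fisher's inequality holds.

YES


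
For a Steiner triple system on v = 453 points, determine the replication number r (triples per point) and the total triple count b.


An STS(v) is a 2-(v, 3, 1) BIBD: block size k = 3, λ = 1.
Replication: r(k − 1) = λ(v − 1) ⇒ r·2 = 453 − 1 = 452 ⇒ r = 226.
Block count: bk = vr ⇒ b·3 = 453·226 = 102378 ⇒ b = 34126.

r = 226, b = 34126.


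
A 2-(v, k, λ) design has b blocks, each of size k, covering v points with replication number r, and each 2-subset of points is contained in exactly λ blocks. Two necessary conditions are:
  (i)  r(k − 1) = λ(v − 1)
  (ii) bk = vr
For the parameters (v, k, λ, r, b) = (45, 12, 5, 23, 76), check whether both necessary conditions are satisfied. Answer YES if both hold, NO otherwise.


Condition (i): r(k − 1) = 23·11 = 253; λ(v − 1) = 5·44 = 220. Match? NO.
Condition (ii): bk = 76·12 = 912; vr = 45·23 = 1035. Match? NO.
Both conditions hold? NO.

NO


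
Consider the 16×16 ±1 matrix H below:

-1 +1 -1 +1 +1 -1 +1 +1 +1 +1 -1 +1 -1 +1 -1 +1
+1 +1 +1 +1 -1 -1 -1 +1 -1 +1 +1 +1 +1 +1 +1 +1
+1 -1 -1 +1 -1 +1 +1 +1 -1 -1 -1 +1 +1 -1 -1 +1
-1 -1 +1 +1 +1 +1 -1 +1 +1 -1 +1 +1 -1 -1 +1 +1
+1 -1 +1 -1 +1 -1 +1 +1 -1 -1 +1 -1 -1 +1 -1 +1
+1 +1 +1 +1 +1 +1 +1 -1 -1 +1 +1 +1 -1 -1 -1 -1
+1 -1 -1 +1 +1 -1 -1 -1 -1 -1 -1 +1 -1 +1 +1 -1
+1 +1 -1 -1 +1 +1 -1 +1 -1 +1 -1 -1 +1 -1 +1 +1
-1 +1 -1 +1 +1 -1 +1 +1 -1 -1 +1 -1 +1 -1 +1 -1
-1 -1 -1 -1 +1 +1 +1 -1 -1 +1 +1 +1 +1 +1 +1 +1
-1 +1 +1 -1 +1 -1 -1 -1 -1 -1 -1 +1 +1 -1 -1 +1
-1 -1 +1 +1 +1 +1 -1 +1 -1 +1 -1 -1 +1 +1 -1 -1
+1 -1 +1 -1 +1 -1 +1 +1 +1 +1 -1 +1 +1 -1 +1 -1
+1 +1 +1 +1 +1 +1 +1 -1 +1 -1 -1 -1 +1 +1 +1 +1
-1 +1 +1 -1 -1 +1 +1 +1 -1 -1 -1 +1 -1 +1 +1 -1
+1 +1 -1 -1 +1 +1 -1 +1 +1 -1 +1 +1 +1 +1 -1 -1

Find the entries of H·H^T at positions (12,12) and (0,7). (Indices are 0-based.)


Row 0 of H: [-1, 1, -1, 1, 1, -1, 1, 1, 1, 1, -1, 1, -1, 1, -1, 1].
Row 7 of H: [1, 1, -1, -1, 1, 1, -1, 1, -1, 1, -1, -1, 1, -1, 1, 1].
Row 12 of H: [1, -1, 1, -1, 1, -1, 1, 1, 1, 1, -1, 1, 1, -1, 1, -1].
(H·H^T)[12][12] = Σ_j H[12][j]·H[12][j] = (1)² + (-1)² + (1)² + (-1)² + (1)² + (-1)² + (1)² + (1)² + (1)² + (1)² + (-1)² + (1)² + (1)² + (-1)² + (1)² + (-1)² = 1 + 1 + 1 + 1 + 1 + 1 + 1 + 1 + 1 + 1 + 1 + 1 + 1 + 1 + 1 + 1 = 16.
(H·H^T)[0][7] = Σ_j H[0][j]·H[7][j] = (-1)·(1) + (1)·(1) + (-1)·(-1) + (1)·(-1) + (1)·(1) + (-1)·(1) + (1)·(-1) + (1)·(1) + (1)·(-1) + (1)·(1) + (-1)·(-1) + (1)·(-1) + (-1)·(1) + (1)·(-1) + (-1)·(1) + (1)·(1) = -1 + 1 + 1 + -1 + 1 + -1 + -1 + 1 + -1 + 1 + 1 + -1 + -1 + -1 + -1 + 1 = -2.
Rows 0 and 7 are not orthogonal (dot product = -2 ≠ 0), so H is not a Hadamard matrix.

(12,12) entry = 16; (0,7) entry = -2.


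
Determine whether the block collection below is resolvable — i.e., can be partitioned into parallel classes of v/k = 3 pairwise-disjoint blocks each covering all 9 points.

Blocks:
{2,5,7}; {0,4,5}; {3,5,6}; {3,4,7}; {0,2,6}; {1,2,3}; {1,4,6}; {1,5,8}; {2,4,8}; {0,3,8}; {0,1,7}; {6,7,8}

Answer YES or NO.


v = 9, block size k = 3, number of blocks = 12.
For resolvability, blocks must partition into parallel classes of size v/k = 3.
Total blocks must therefore be a multiple of 3: 12 = 3·4 + 0 ⇒ divisible ✓.
Greedy packing gives 4 candidate class(es). Each should be a full parallel class (size 3, covers all 9 points).
  Class 1 (3 blocks): {2,5,7}; {1,4,6}; {0,3,8}. Points covered: [0, 1, 2, 3, 4, 5, 6, 7, 8].
  Class 2 (3 blocks): {0,4,5}; {1,2,3}; {6,7,8}. Points covered: [0, 1, 2, 3, 4, 5, 6, 7, 8].
  Class 3 (3 blocks): {3,5,6}; {2,4,8}; {0,1,7}. Points covered: [0, 1, 2, 3, 4, 5, 6, 7, 8].
  Class 4 (3 blocks): {3,4,7}; {0,2,6}; {1,5,8}. Points covered: [0, 1, 2, 3, 4, 5, 6, 7, 8].
All classes full (size 3)? YES. All classes cover every point? YES.
Resolvable? YES.

YES


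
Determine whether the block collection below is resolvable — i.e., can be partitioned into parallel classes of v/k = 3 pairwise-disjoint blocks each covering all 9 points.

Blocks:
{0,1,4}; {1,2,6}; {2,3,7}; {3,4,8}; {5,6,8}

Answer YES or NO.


v = 9, block size k = 3, number of blocks = 5.
For resolvability, blocks must partition into parallel classes of size v/k = 3.
Total blocks must therefore be a multiple of 3: 5 = 3·1 + 2 ⇒ not divisible ✗.
Resolvable? NO.

NO


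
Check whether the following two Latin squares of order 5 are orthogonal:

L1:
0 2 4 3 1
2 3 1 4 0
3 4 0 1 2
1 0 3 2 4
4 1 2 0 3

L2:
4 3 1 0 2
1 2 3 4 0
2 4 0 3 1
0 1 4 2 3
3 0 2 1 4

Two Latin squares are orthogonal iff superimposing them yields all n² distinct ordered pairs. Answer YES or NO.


Form the n² = 25 superimposed pairs (L1[i][j], L2[i][j]), row by row (rows and columns indexed from 0):
row 0: (0,4) (2,3) (4,1) (3,0) (1,2)
row 1: (2,1) (3,2) (1,3) (4,4) (0,0)
row 2: (3,2) (4,4) (0,0) (1,3) (2,1)
row 3: (1,0) (0,1) (3,4) (2,2) (4,3)
row 4: (4,3) (1,0) (2,2) (0,1) (3,4)
Orthogonality requires all 25 pairs distinct.
But the pair (3,2) repeats: cell (1,1) has L1 = 3, L2 = 2, and cell (2,0) has L1 = 3, L2 = 2.
A repeated pair means some other pair never occurs (only 15 distinct pairs out of 25), so the squares are not orthogonal.
Conclusion: NO.

NO


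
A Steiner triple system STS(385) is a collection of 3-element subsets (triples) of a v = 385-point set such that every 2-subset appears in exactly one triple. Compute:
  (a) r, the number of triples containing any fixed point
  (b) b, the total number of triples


An STS(v) is a 2-(v, 3, 1) BIBD: block size k = 3, λ = 1.
Replication: r(k − 1) = λ(v − 1) ⇒ r·2 = 385 − 1 = 384 ⇒ r = 192.
Block count: bk = vr ⇒ b·3 = 385·192 = 73920 ⇒ b = 24640.
(Check via b = v(v − 1)/6 = 385·384/6 = 147840/6 = 24640.)

r = 192, b = 24640.
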